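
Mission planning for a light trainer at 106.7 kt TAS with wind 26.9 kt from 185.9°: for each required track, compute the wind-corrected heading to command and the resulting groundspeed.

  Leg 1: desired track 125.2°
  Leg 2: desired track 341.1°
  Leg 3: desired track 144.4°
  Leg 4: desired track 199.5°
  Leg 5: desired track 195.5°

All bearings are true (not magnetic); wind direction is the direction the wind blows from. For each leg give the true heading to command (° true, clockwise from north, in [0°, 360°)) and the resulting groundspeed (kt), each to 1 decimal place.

Leg 1: heading=137.9°, groundspeed=90.9 kt
Leg 2: heading=335.0°, groundspeed=130.5 kt
Leg 3: heading=154.0°, groundspeed=85.1 kt
Leg 4: heading=196.1°, groundspeed=80.4 kt
Leg 5: heading=193.1°, groundspeed=80.1 kt

Leg 1: desired track 125.2°; wind correction +12.7° → command heading 137.9°, groundspeed 90.9 kt
Leg 2: desired track 341.1°; wind correction -6.1° → command heading 335.0°, groundspeed 130.5 kt
Leg 3: desired track 144.4°; wind correction +9.6° → command heading 154.0°, groundspeed 85.1 kt
Leg 4: desired track 199.5°; wind correction -3.4° → command heading 196.1°, groundspeed 80.4 kt
Leg 5: desired track 195.5°; wind correction -2.4° → command heading 193.1°, groundspeed 80.1 kt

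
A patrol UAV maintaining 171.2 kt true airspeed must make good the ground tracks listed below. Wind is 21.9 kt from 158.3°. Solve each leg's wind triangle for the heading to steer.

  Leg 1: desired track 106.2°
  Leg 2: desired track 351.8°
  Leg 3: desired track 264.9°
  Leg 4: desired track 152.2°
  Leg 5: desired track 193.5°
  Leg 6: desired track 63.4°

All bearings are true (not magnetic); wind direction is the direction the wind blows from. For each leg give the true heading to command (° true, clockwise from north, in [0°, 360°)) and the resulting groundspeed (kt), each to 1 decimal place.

Leg 1: desired track 106.2°; wind correction +5.8° → command heading 112.0°, groundspeed 156.9 kt
Leg 2: desired track 351.8°; wind correction +1.7° → command heading 353.5°, groundspeed 192.4 kt
Leg 3: desired track 264.9°; wind correction -7.0° → command heading 257.9°, groundspeed 176.2 kt
Leg 4: desired track 152.2°; wind correction +0.8° → command heading 153.0°, groundspeed 149.4 kt
Leg 5: desired track 193.5°; wind correction -4.2° → command heading 189.3°, groundspeed 152.8 kt
Leg 6: desired track 63.4°; wind correction +7.3° → command heading 70.7°, groundspeed 171.7 kt

Leg 1: heading=112.0°, groundspeed=156.9 kt
Leg 2: heading=353.5°, groundspeed=192.4 kt
Leg 3: heading=257.9°, groundspeed=176.2 kt
Leg 4: heading=153.0°, groundspeed=149.4 kt
Leg 5: heading=189.3°, groundspeed=152.8 kt
Leg 6: heading=70.7°, groundspeed=171.7 kt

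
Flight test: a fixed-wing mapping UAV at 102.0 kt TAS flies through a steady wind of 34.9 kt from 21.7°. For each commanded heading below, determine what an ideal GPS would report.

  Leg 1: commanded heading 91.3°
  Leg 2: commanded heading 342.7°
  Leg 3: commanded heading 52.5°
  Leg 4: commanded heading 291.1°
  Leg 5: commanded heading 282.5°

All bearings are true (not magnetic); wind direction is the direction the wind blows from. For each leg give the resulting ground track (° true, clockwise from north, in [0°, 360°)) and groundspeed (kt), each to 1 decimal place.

Leg 1: heading 91.3°; drift +20.0° → track 111.3°, groundspeed 95.6 kt
Leg 2: heading 342.7°; drift -16.3° → track 326.4°, groundspeed 78.0 kt
Leg 3: heading 52.5°; drift +13.9° → track 66.4°, groundspeed 74.2 kt
Leg 4: heading 291.1°; drift -18.8° → track 272.3°, groundspeed 108.2 kt
Leg 5: heading 282.5°; drift -17.8° → track 264.7°, groundspeed 113.0 kt

Leg 1: track=111.3°, groundspeed=95.6 kt
Leg 2: track=326.4°, groundspeed=78.0 kt
Leg 3: track=66.4°, groundspeed=74.2 kt
Leg 4: track=272.3°, groundspeed=108.2 kt
Leg 5: track=264.7°, groundspeed=113.0 kt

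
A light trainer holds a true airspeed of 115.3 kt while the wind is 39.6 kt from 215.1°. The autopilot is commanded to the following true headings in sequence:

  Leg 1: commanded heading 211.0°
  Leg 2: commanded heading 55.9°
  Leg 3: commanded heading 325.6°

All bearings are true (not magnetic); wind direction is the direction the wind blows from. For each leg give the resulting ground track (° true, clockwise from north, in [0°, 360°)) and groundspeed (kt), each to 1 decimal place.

Leg 1: track=208.9°, groundspeed=75.9 kt
Leg 2: track=50.6°, groundspeed=153.0 kt
Leg 3: track=341.6°, groundspeed=134.4 kt

Leg 1: heading 211.0°; drift -2.1° → track 208.9°, groundspeed 75.9 kt
Leg 2: heading 55.9°; drift -5.3° → track 50.6°, groundspeed 153.0 kt
Leg 3: heading 325.6°; drift +16.0° → track 341.6°, groundspeed 134.4 kt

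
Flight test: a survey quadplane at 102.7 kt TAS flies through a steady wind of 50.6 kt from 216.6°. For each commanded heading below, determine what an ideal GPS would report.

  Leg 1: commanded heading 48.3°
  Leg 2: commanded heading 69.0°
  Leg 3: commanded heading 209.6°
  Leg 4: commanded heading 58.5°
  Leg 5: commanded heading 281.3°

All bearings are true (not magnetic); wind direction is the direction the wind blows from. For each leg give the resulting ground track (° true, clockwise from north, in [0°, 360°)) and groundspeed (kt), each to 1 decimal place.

Leg 1: heading 48.3°; drift -3.9° → track 44.4°, groundspeed 152.6 kt
Leg 2: heading 69.0°; drift -10.6° → track 58.4°, groundspeed 147.9 kt
Leg 3: heading 209.6°; drift -6.7° → track 202.9°, groundspeed 52.8 kt
Leg 4: heading 58.5°; drift -7.2° → track 51.3°, groundspeed 150.8 kt
Leg 5: heading 281.3°; drift +29.4° → track 310.7°, groundspeed 93.1 kt

Leg 1: track=44.4°, groundspeed=152.6 kt
Leg 2: track=58.4°, groundspeed=147.9 kt
Leg 3: track=202.9°, groundspeed=52.8 kt
Leg 4: track=51.3°, groundspeed=150.8 kt
Leg 5: track=310.7°, groundspeed=93.1 kt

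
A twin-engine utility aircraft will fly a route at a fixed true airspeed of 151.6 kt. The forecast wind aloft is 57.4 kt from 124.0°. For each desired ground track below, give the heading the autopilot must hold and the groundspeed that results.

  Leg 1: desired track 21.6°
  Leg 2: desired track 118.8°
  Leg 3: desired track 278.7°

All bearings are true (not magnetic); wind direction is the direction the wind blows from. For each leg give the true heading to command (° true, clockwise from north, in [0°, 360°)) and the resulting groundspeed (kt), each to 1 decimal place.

Leg 1: heading=43.3°, groundspeed=153.2 kt
Leg 2: heading=120.8°, groundspeed=94.3 kt
Leg 3: heading=269.4°, groundspeed=201.5 kt

Leg 1: desired track 21.6°; wind correction +21.7° → command heading 43.3°, groundspeed 153.2 kt
Leg 2: desired track 118.8°; wind correction +2.0° → command heading 120.8°, groundspeed 94.3 kt
Leg 3: desired track 278.7°; wind correction -9.3° → command heading 269.4°, groundspeed 201.5 kt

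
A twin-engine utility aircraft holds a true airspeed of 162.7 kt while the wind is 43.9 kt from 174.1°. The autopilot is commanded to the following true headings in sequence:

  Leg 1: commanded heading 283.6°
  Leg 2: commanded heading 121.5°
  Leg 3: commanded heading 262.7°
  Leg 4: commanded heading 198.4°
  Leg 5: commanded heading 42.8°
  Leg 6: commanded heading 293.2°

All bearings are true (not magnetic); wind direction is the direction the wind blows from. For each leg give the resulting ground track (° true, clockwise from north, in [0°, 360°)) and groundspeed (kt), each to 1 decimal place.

Leg 1: track=296.7°, groundspeed=182.1 kt
Leg 2: track=107.1°, groundspeed=140.4 kt
Leg 3: track=277.9°, groundspeed=167.5 kt
Leg 4: track=206.8°, groundspeed=124.0 kt
Leg 5: track=33.0°, groundspeed=194.5 kt
Leg 6: track=305.0°, groundspeed=188.0 kt

Leg 1: heading 283.6°; drift +13.1° → track 296.7°, groundspeed 182.1 kt
Leg 2: heading 121.5°; drift -14.4° → track 107.1°, groundspeed 140.4 kt
Leg 3: heading 262.7°; drift +15.2° → track 277.9°, groundspeed 167.5 kt
Leg 4: heading 198.4°; drift +8.4° → track 206.8°, groundspeed 124.0 kt
Leg 5: heading 42.8°; drift -9.8° → track 33.0°, groundspeed 194.5 kt
Leg 6: heading 293.2°; drift +11.8° → track 305.0°, groundspeed 188.0 kt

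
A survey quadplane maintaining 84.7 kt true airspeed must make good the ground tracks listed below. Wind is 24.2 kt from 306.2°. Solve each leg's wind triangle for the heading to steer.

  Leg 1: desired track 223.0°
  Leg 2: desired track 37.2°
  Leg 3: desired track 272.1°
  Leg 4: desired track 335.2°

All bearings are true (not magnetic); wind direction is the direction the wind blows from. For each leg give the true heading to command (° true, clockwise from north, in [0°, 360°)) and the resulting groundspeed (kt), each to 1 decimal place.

Leg 1: desired track 223.0°; wind correction +16.5° → command heading 239.5°, groundspeed 78.4 kt
Leg 2: desired track 37.2°; wind correction -16.6° → command heading 20.6°, groundspeed 81.6 kt
Leg 3: desired track 272.1°; wind correction +9.2° → command heading 281.3°, groundspeed 63.6 kt
Leg 4: desired track 335.2°; wind correction -8.0° → command heading 327.2°, groundspeed 62.7 kt

Leg 1: heading=239.5°, groundspeed=78.4 kt
Leg 2: heading=20.6°, groundspeed=81.6 kt
Leg 3: heading=281.3°, groundspeed=63.6 kt
Leg 4: heading=327.2°, groundspeed=62.7 kt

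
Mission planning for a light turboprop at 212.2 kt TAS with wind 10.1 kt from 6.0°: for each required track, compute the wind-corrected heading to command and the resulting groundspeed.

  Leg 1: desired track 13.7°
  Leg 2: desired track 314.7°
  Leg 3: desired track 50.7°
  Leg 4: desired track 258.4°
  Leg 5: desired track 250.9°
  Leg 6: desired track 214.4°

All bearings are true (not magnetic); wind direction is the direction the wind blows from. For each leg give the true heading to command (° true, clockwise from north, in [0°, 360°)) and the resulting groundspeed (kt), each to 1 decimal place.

Leg 1: desired track 13.7°; wind correction -0.4° → command heading 13.3°, groundspeed 202.2 kt
Leg 2: desired track 314.7°; wind correction +2.1° → command heading 316.8°, groundspeed 205.7 kt
Leg 3: desired track 50.7°; wind correction -1.9° → command heading 48.8°, groundspeed 204.9 kt
Leg 4: desired track 258.4°; wind correction +2.6° → command heading 261.0°, groundspeed 215.0 kt
Leg 5: desired track 250.9°; wind correction +2.5° → command heading 253.4°, groundspeed 216.3 kt
Leg 6: desired track 214.4°; wind correction +1.3° → command heading 215.7°, groundspeed 221.0 kt

Leg 1: heading=13.3°, groundspeed=202.2 kt
Leg 2: heading=316.8°, groundspeed=205.7 kt
Leg 3: heading=48.8°, groundspeed=204.9 kt
Leg 4: heading=261.0°, groundspeed=215.0 kt
Leg 5: heading=253.4°, groundspeed=216.3 kt
Leg 6: heading=215.7°, groundspeed=221.0 kt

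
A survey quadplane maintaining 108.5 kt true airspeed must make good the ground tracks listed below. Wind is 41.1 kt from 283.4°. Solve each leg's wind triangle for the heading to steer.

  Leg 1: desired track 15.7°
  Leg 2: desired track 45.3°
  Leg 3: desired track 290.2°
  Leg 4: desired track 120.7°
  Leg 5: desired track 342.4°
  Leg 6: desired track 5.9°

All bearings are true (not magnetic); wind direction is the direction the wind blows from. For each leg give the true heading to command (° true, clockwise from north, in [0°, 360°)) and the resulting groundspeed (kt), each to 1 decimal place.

Leg 1: desired track 15.7°; wind correction -22.2° → command heading 353.5°, groundspeed 102.1 kt
Leg 2: desired track 45.3°; wind correction -18.8° → command heading 26.5°, groundspeed 124.5 kt
Leg 3: desired track 290.2°; wind correction -2.6° → command heading 287.6°, groundspeed 67.6 kt
Leg 4: desired track 120.7°; wind correction +6.5° → command heading 127.2°, groundspeed 147.1 kt
Leg 5: desired track 342.4°; wind correction -18.9° → command heading 323.5°, groundspeed 81.5 kt
Leg 6: desired track 5.9°; wind correction -22.1° → command heading 343.8°, groundspeed 95.2 kt

Leg 1: heading=353.5°, groundspeed=102.1 kt
Leg 2: heading=26.5°, groundspeed=124.5 kt
Leg 3: heading=287.6°, groundspeed=67.6 kt
Leg 4: heading=127.2°, groundspeed=147.1 kt
Leg 5: heading=323.5°, groundspeed=81.5 kt
Leg 6: heading=343.8°, groundspeed=95.2 kt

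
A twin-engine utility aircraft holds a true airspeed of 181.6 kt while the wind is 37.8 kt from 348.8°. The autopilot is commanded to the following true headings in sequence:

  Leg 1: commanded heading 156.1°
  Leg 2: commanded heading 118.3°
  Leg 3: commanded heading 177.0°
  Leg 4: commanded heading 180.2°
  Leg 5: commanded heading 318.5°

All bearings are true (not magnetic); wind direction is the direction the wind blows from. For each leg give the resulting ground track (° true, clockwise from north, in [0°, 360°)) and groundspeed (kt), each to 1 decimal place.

Leg 1: heading 156.1°; drift +2.2° → track 158.3°, groundspeed 218.6 kt
Leg 2: heading 118.3°; drift +8.1° → track 126.4°, groundspeed 207.7 kt
Leg 3: heading 177.0°; drift -1.4° → track 175.6°, groundspeed 219.1 kt
Leg 4: heading 180.2°; drift -2.0° → track 178.2°, groundspeed 218.8 kt
Leg 5: heading 318.5°; drift -7.3° → track 311.2°, groundspeed 150.2 kt

Leg 1: track=158.3°, groundspeed=218.6 kt
Leg 2: track=126.4°, groundspeed=207.7 kt
Leg 3: track=175.6°, groundspeed=219.1 kt
Leg 4: track=178.2°, groundspeed=218.8 kt
Leg 5: track=311.2°, groundspeed=150.2 kt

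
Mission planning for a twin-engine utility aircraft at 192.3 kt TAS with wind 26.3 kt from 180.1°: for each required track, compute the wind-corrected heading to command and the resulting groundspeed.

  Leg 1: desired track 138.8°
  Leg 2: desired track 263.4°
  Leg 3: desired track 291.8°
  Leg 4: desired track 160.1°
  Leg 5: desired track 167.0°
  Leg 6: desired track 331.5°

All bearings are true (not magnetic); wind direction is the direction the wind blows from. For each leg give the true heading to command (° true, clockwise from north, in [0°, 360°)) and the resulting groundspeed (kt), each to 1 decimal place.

Leg 1: heading=144.0°, groundspeed=171.8 kt
Leg 2: heading=255.6°, groundspeed=187.4 kt
Leg 3: heading=284.5°, groundspeed=200.5 kt
Leg 4: heading=162.8°, groundspeed=167.4 kt
Leg 5: heading=168.8°, groundspeed=166.6 kt
Leg 6: heading=327.7°, groundspeed=215.0 kt

Leg 1: desired track 138.8°; wind correction +5.2° → command heading 144.0°, groundspeed 171.8 kt
Leg 2: desired track 263.4°; wind correction -7.8° → command heading 255.6°, groundspeed 187.4 kt
Leg 3: desired track 291.8°; wind correction -7.3° → command heading 284.5°, groundspeed 200.5 kt
Leg 4: desired track 160.1°; wind correction +2.7° → command heading 162.8°, groundspeed 167.4 kt
Leg 5: desired track 167.0°; wind correction +1.8° → command heading 168.8°, groundspeed 166.6 kt
Leg 6: desired track 331.5°; wind correction -3.8° → command heading 327.7°, groundspeed 215.0 kt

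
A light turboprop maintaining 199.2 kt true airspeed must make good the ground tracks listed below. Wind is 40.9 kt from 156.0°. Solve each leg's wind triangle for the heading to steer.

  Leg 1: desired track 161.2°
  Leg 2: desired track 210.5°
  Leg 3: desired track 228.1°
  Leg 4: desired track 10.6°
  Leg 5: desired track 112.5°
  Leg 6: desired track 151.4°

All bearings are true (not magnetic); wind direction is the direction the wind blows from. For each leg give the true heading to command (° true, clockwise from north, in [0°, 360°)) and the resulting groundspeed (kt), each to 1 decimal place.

Leg 1: desired track 161.2°; wind correction -1.1° → command heading 160.1°, groundspeed 158.4 kt
Leg 2: desired track 210.5°; wind correction -9.6° → command heading 200.9°, groundspeed 172.6 kt
Leg 3: desired track 228.1°; wind correction -11.3° → command heading 216.8°, groundspeed 182.8 kt
Leg 4: desired track 10.6°; wind correction +6.7° → command heading 17.3°, groundspeed 231.5 kt
Leg 5: desired track 112.5°; wind correction +8.1° → command heading 120.6°, groundspeed 167.5 kt
Leg 6: desired track 151.4°; wind correction +0.9° → command heading 152.3°, groundspeed 158.4 kt

Leg 1: heading=160.1°, groundspeed=158.4 kt
Leg 2: heading=200.9°, groundspeed=172.6 kt
Leg 3: heading=216.8°, groundspeed=182.8 kt
Leg 4: heading=17.3°, groundspeed=231.5 kt
Leg 5: heading=120.6°, groundspeed=167.5 kt
Leg 6: heading=152.3°, groundspeed=158.4 kt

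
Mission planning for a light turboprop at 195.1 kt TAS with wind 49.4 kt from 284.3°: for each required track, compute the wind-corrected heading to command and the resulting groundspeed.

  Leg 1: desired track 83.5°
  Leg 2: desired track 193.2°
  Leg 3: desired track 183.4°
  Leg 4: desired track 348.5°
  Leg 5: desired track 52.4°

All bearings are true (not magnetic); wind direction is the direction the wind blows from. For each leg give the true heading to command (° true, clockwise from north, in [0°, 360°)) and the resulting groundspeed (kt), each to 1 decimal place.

Leg 1: desired track 83.5°; wind correction -5.2° → command heading 78.3°, groundspeed 240.5 kt
Leg 2: desired track 193.2°; wind correction +14.7° → command heading 207.9°, groundspeed 189.7 kt
Leg 3: desired track 183.4°; wind correction +14.4° → command heading 197.8°, groundspeed 198.3 kt
Leg 4: desired track 348.5°; wind correction -13.2° → command heading 335.3°, groundspeed 168.5 kt
Leg 5: desired track 52.4°; wind correction -11.5° → command heading 40.9°, groundspeed 221.7 kt

Leg 1: heading=78.3°, groundspeed=240.5 kt
Leg 2: heading=207.9°, groundspeed=189.7 kt
Leg 3: heading=197.8°, groundspeed=198.3 kt
Leg 4: heading=335.3°, groundspeed=168.5 kt
Leg 5: heading=40.9°, groundspeed=221.7 kt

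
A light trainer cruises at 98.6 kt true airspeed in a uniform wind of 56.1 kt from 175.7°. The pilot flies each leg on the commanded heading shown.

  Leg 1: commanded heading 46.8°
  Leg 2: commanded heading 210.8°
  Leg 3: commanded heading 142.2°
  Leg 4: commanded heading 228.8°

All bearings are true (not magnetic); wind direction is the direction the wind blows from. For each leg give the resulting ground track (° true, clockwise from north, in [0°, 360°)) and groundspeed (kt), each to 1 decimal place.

Leg 1: heading 46.8°; drift -18.1° → track 28.7°, groundspeed 140.8 kt
Leg 2: heading 210.8°; drift +31.5° → track 242.3°, groundspeed 61.8 kt
Leg 3: heading 142.2°; drift -30.9° → track 111.3°, groundspeed 60.4 kt
Leg 4: heading 228.8°; drift +34.6° → track 263.4°, groundspeed 78.9 kt

Leg 1: track=28.7°, groundspeed=140.8 kt
Leg 2: track=242.3°, groundspeed=61.8 kt
Leg 3: track=111.3°, groundspeed=60.4 kt
Leg 4: track=263.4°, groundspeed=78.9 kt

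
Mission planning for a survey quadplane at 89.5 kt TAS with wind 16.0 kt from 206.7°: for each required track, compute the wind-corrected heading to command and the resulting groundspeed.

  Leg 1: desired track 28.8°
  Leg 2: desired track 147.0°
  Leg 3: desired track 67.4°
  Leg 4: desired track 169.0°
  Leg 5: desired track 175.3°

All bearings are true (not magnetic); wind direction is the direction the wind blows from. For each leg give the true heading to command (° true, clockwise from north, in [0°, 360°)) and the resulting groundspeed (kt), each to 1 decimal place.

Leg 1: heading=29.2°, groundspeed=105.5 kt
Leg 2: heading=155.9°, groundspeed=80.4 kt
Leg 3: heading=74.1°, groundspeed=101.0 kt
Leg 4: heading=175.3°, groundspeed=76.3 kt
Leg 5: heading=180.6°, groundspeed=75.5 kt

Leg 1: desired track 28.8°; wind correction +0.4° → command heading 29.2°, groundspeed 105.5 kt
Leg 2: desired track 147.0°; wind correction +8.9° → command heading 155.9°, groundspeed 80.4 kt
Leg 3: desired track 67.4°; wind correction +6.7° → command heading 74.1°, groundspeed 101.0 kt
Leg 4: desired track 169.0°; wind correction +6.3° → command heading 175.3°, groundspeed 76.3 kt
Leg 5: desired track 175.3°; wind correction +5.3° → command heading 180.6°, groundspeed 75.5 kt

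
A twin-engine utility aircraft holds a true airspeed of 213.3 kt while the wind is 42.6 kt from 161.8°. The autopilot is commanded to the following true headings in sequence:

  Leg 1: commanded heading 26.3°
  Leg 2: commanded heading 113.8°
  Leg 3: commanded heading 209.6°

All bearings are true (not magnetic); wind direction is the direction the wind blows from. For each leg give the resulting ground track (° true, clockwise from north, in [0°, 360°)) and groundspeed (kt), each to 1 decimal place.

Leg 1: heading 26.3°; drift -7.0° → track 19.3°, groundspeed 245.5 kt
Leg 2: heading 113.8°; drift -9.7° → track 104.1°, groundspeed 187.5 kt
Leg 3: heading 209.6°; drift +9.7° → track 219.3°, groundspeed 187.4 kt

Leg 1: track=19.3°, groundspeed=245.5 kt
Leg 2: track=104.1°, groundspeed=187.5 kt
Leg 3: track=219.3°, groundspeed=187.4 kt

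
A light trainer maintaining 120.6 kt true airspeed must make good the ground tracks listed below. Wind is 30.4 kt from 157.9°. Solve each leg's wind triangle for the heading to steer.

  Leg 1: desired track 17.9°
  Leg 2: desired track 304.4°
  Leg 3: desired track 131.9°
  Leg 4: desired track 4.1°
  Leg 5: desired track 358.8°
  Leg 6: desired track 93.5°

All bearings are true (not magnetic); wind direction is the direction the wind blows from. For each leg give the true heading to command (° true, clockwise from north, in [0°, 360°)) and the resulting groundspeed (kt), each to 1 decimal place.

Leg 1: heading=27.2°, groundspeed=142.3 kt
Leg 2: heading=296.4°, groundspeed=144.8 kt
Leg 3: heading=138.2°, groundspeed=92.5 kt
Leg 4: heading=10.5°, groundspeed=147.1 kt
Leg 5: heading=4.0°, groundspeed=148.5 kt
Leg 6: heading=106.6°, groundspeed=104.3 kt

Leg 1: desired track 17.9°; wind correction +9.3° → command heading 27.2°, groundspeed 142.3 kt
Leg 2: desired track 304.4°; wind correction -8.0° → command heading 296.4°, groundspeed 144.8 kt
Leg 3: desired track 131.9°; wind correction +6.3° → command heading 138.2°, groundspeed 92.5 kt
Leg 4: desired track 4.1°; wind correction +6.4° → command heading 10.5°, groundspeed 147.1 kt
Leg 5: desired track 358.8°; wind correction +5.2° → command heading 4.0°, groundspeed 148.5 kt
Leg 6: desired track 93.5°; wind correction +13.1° → command heading 106.6°, groundspeed 104.3 kt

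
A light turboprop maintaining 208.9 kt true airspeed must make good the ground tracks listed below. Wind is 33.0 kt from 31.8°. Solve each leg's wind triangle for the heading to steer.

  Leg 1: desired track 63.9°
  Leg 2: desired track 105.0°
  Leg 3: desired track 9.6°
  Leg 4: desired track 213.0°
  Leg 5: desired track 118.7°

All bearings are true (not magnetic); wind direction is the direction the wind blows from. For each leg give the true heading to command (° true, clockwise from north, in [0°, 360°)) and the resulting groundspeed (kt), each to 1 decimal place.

Leg 1: desired track 63.9°; wind correction -4.8° → command heading 59.1°, groundspeed 180.2 kt
Leg 2: desired track 105.0°; wind correction -8.7° → command heading 96.3°, groundspeed 197.0 kt
Leg 3: desired track 9.6°; wind correction +3.4° → command heading 13.0°, groundspeed 178.0 kt
Leg 4: desired track 213.0°; wind correction +0.2° → command heading 213.2°, groundspeed 241.9 kt
Leg 5: desired track 118.7°; wind correction -9.1° → command heading 109.6°, groundspeed 204.5 kt

Leg 1: heading=59.1°, groundspeed=180.2 kt
Leg 2: heading=96.3°, groundspeed=197.0 kt
Leg 3: heading=13.0°, groundspeed=178.0 kt
Leg 4: heading=213.2°, groundspeed=241.9 kt
Leg 5: heading=109.6°, groundspeed=204.5 kt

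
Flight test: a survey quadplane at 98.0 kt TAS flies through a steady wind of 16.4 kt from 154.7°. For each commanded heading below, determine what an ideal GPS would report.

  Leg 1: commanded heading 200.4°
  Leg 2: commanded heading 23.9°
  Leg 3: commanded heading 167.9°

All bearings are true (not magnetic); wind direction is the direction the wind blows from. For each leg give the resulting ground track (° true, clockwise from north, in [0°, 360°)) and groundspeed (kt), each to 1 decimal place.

Leg 1: heading 200.4°; drift +7.7° → track 208.1°, groundspeed 87.3 kt
Leg 2: heading 23.9°; drift -6.5° → track 17.4°, groundspeed 109.4 kt
Leg 3: heading 167.9°; drift +2.6° → track 170.5°, groundspeed 82.1 kt

Leg 1: track=208.1°, groundspeed=87.3 kt
Leg 2: track=17.4°, groundspeed=109.4 kt
Leg 3: track=170.5°, groundspeed=82.1 kt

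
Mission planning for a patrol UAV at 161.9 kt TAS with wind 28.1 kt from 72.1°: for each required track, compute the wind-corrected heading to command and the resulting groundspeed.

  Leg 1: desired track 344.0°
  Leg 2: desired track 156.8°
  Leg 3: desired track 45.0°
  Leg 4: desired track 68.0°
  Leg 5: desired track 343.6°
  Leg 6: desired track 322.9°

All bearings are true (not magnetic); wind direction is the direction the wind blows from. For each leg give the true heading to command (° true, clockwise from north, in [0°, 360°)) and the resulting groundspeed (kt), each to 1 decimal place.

Leg 1: desired track 344.0°; wind correction +10.0° → command heading 354.0°, groundspeed 158.5 kt
Leg 2: desired track 156.8°; wind correction -10.0° → command heading 146.8°, groundspeed 156.9 kt
Leg 3: desired track 45.0°; wind correction +4.5° → command heading 49.5°, groundspeed 136.4 kt
Leg 4: desired track 68.0°; wind correction +0.7° → command heading 68.7°, groundspeed 133.9 kt
Leg 5: desired track 343.6°; wind correction +10.0° → command heading 353.6°, groundspeed 158.7 kt
Leg 6: desired track 322.9°; wind correction +9.4° → command heading 332.3°, groundspeed 169.0 kt

Leg 1: heading=354.0°, groundspeed=158.5 kt
Leg 2: heading=146.8°, groundspeed=156.9 kt
Leg 3: heading=49.5°, groundspeed=136.4 kt
Leg 4: heading=68.7°, groundspeed=133.9 kt
Leg 5: heading=353.6°, groundspeed=158.7 kt
Leg 6: heading=332.3°, groundspeed=169.0 kt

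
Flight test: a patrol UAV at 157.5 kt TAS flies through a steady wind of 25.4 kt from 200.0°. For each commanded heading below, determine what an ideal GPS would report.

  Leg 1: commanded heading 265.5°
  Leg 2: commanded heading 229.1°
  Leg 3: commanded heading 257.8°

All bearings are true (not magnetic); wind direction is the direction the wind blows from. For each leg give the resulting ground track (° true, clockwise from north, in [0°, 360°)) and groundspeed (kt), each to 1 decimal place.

Leg 1: track=274.4°, groundspeed=148.8 kt
Leg 2: track=234.3°, groundspeed=135.9 kt
Leg 3: track=266.3°, groundspeed=145.6 kt

Leg 1: heading 265.5°; drift +8.9° → track 274.4°, groundspeed 148.8 kt
Leg 2: heading 229.1°; drift +5.2° → track 234.3°, groundspeed 135.9 kt
Leg 3: heading 257.8°; drift +8.5° → track 266.3°, groundspeed 145.6 kt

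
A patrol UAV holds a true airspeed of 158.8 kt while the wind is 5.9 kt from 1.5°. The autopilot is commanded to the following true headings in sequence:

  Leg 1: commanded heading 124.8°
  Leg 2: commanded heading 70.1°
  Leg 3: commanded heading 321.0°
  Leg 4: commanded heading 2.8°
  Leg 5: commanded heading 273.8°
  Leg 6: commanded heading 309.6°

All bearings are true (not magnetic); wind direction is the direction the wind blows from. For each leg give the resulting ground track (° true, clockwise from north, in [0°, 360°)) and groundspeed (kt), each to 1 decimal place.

Leg 1: heading 124.8°; drift +1.7° → track 126.5°, groundspeed 162.1 kt
Leg 2: heading 70.1°; drift +2.0° → track 72.1°, groundspeed 156.7 kt
Leg 3: heading 321.0°; drift -1.4° → track 319.6°, groundspeed 154.4 kt
Leg 4: heading 2.8°; drift +0.1° → track 2.9°, groundspeed 152.9 kt
Leg 5: heading 273.8°; drift -2.1° → track 271.7°, groundspeed 158.7 kt
Leg 6: heading 309.6°; drift -1.7° → track 307.9°, groundspeed 155.2 kt

Leg 1: track=126.5°, groundspeed=162.1 kt
Leg 2: track=72.1°, groundspeed=156.7 kt
Leg 3: track=319.6°, groundspeed=154.4 kt
Leg 4: track=2.9°, groundspeed=152.9 kt
Leg 5: track=271.7°, groundspeed=158.7 kt
Leg 6: track=307.9°, groundspeed=155.2 kt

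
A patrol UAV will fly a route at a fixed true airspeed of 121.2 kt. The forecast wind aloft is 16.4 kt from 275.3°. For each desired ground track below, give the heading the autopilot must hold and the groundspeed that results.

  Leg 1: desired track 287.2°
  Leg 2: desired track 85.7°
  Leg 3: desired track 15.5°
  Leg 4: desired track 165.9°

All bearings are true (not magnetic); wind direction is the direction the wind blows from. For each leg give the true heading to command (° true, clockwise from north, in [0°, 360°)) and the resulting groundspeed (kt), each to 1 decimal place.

Leg 1: desired track 287.2°; wind correction -1.6° → command heading 285.6°, groundspeed 105.1 kt
Leg 2: desired track 85.7°; wind correction -1.3° → command heading 84.4°, groundspeed 137.3 kt
Leg 3: desired track 15.5°; wind correction -7.7° → command heading 7.8°, groundspeed 123.0 kt
Leg 4: desired track 165.9°; wind correction +7.3° → command heading 173.2°, groundspeed 125.7 kt

Leg 1: heading=285.6°, groundspeed=105.1 kt
Leg 2: heading=84.4°, groundspeed=137.3 kt
Leg 3: heading=7.8°, groundspeed=123.0 kt
Leg 4: heading=173.2°, groundspeed=125.7 kt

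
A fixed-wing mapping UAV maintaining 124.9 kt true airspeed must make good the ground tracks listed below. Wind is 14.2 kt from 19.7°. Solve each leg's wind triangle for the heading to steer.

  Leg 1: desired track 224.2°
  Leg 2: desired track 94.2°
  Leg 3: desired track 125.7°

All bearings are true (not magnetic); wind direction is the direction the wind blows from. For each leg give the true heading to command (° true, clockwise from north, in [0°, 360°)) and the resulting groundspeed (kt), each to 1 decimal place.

Leg 1: heading=226.9°, groundspeed=137.7 kt
Leg 2: heading=87.9°, groundspeed=120.4 kt
Leg 3: heading=119.4°, groundspeed=128.1 kt

Leg 1: desired track 224.2°; wind correction +2.7° → command heading 226.9°, groundspeed 137.7 kt
Leg 2: desired track 94.2°; wind correction -6.3° → command heading 87.9°, groundspeed 120.4 kt
Leg 3: desired track 125.7°; wind correction -6.3° → command heading 119.4°, groundspeed 128.1 kt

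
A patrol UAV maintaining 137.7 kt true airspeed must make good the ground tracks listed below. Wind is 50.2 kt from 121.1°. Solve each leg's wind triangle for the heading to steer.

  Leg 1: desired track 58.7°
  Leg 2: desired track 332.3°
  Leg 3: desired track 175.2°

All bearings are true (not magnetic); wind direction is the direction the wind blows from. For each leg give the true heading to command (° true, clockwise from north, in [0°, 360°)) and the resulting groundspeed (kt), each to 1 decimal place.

Leg 1: heading=77.5°, groundspeed=107.1 kt
Leg 2: heading=343.2°, groundspeed=178.2 kt
Leg 3: heading=158.0°, groundspeed=102.1 kt

Leg 1: desired track 58.7°; wind correction +18.8° → command heading 77.5°, groundspeed 107.1 kt
Leg 2: desired track 332.3°; wind correction +10.9° → command heading 343.2°, groundspeed 178.2 kt
Leg 3: desired track 175.2°; wind correction -17.2° → command heading 158.0°, groundspeed 102.1 kt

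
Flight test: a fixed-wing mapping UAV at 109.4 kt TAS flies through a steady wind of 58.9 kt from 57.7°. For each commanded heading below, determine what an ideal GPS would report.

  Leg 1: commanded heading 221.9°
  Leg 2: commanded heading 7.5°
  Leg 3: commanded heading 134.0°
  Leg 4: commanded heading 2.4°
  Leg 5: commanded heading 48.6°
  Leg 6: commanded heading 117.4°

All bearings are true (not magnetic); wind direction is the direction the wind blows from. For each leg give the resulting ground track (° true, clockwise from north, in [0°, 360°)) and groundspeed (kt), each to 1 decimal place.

Leg 1: heading 221.9°; drift +5.5° → track 227.4°, groundspeed 166.8 kt
Leg 2: heading 7.5°; drift -32.3° → track 335.2°, groundspeed 84.8 kt
Leg 3: heading 134.0°; drift +30.9° → track 164.9°, groundspeed 111.3 kt
Leg 4: heading 2.4°; drift -32.5° → track 329.9°, groundspeed 90.0 kt
Leg 5: heading 48.6°; drift -10.3° → track 38.3°, groundspeed 52.1 kt
Leg 6: heading 117.4°; drift +32.5° → track 149.9°, groundspeed 94.5 kt

Leg 1: track=227.4°, groundspeed=166.8 kt
Leg 2: track=335.2°, groundspeed=84.8 kt
Leg 3: track=164.9°, groundspeed=111.3 kt
Leg 4: track=329.9°, groundspeed=90.0 kt
Leg 5: track=38.3°, groundspeed=52.1 kt
Leg 6: track=149.9°, groundspeed=94.5 kt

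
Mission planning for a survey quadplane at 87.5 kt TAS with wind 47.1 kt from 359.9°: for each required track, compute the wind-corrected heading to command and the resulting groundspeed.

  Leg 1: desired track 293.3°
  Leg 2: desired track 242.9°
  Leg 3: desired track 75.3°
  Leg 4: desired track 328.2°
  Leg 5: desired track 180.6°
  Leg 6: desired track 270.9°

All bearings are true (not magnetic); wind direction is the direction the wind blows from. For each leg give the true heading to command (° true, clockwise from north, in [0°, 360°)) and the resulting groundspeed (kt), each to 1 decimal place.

Leg 1: desired track 293.3°; wind correction +29.6° → command heading 322.9°, groundspeed 57.4 kt
Leg 2: desired track 242.9°; wind correction +28.7° → command heading 271.6°, groundspeed 98.2 kt
Leg 3: desired track 75.3°; wind correction -31.4° → command heading 43.9°, groundspeed 62.8 kt
Leg 4: desired track 328.2°; wind correction +16.4° → command heading 344.6°, groundspeed 43.9 kt
Leg 5: desired track 180.6°; wind correction +0.4° → command heading 181.0°, groundspeed 134.6 kt
Leg 6: desired track 270.9°; wind correction +32.6° → command heading 303.5°, groundspeed 72.9 kt

Leg 1: heading=322.9°, groundspeed=57.4 kt
Leg 2: heading=271.6°, groundspeed=98.2 kt
Leg 3: heading=43.9°, groundspeed=62.8 kt
Leg 4: heading=344.6°, groundspeed=43.9 kt
Leg 5: heading=181.0°, groundspeed=134.6 kt
Leg 6: heading=303.5°, groundspeed=72.9 kt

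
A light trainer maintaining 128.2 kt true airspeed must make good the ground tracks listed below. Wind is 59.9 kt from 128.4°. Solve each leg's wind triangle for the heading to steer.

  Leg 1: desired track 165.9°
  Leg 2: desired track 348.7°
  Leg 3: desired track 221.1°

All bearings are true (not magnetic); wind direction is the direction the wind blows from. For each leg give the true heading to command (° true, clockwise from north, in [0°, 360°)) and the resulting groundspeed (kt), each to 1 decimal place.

Leg 1: heading=149.4°, groundspeed=75.4 kt
Leg 2: heading=6.3°, groundspeed=167.9 kt
Leg 3: heading=193.3°, groundspeed=116.2 kt

Leg 1: desired track 165.9°; wind correction -16.5° → command heading 149.4°, groundspeed 75.4 kt
Leg 2: desired track 348.7°; wind correction +17.6° → command heading 6.3°, groundspeed 167.9 kt
Leg 3: desired track 221.1°; wind correction -27.8° → command heading 193.3°, groundspeed 116.2 kt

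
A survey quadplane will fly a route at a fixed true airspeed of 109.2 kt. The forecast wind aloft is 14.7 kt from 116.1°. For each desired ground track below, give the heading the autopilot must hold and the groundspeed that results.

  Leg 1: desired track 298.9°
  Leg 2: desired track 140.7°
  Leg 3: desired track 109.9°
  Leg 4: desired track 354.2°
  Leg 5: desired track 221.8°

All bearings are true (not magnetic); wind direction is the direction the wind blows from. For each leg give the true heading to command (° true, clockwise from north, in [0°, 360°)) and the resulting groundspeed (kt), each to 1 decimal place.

Leg 1: desired track 298.9°; wind correction +0.4° → command heading 299.3°, groundspeed 123.9 kt
Leg 2: desired track 140.7°; wind correction -3.2° → command heading 137.5°, groundspeed 95.7 kt
Leg 3: desired track 109.9°; wind correction +0.8° → command heading 110.7°, groundspeed 94.6 kt
Leg 4: desired track 354.2°; wind correction +6.6° → command heading 0.8°, groundspeed 116.3 kt
Leg 5: desired track 221.8°; wind correction -7.4° → command heading 214.4°, groundspeed 112.3 kt

Leg 1: heading=299.3°, groundspeed=123.9 kt
Leg 2: heading=137.5°, groundspeed=95.7 kt
Leg 3: heading=110.7°, groundspeed=94.6 kt
Leg 4: heading=0.8°, groundspeed=116.3 kt
Leg 5: heading=214.4°, groundspeed=112.3 kt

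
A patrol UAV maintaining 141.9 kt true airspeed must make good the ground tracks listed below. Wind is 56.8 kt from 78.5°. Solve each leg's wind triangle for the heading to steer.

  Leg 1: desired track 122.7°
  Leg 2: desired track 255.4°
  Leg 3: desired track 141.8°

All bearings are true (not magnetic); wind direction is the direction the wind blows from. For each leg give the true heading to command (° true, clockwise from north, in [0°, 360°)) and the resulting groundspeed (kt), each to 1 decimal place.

Leg 1: heading=106.5°, groundspeed=95.5 kt
Leg 2: heading=254.2°, groundspeed=198.6 kt
Leg 3: heading=120.8°, groundspeed=107.0 kt

Leg 1: desired track 122.7°; wind correction -16.2° → command heading 106.5°, groundspeed 95.5 kt
Leg 2: desired track 255.4°; wind correction -1.2° → command heading 254.2°, groundspeed 198.6 kt
Leg 3: desired track 141.8°; wind correction -21.0° → command heading 120.8°, groundspeed 107.0 kt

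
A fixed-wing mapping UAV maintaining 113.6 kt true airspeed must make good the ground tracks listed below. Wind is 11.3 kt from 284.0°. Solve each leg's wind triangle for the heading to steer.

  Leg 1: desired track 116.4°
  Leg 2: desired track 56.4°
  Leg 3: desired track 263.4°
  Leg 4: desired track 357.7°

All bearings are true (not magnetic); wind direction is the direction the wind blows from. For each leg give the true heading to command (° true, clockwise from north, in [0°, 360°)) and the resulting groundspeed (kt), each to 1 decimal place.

Leg 1: desired track 116.4°; wind correction +1.2° → command heading 117.6°, groundspeed 124.6 kt
Leg 2: desired track 56.4°; wind correction -4.2° → command heading 52.2°, groundspeed 120.9 kt
Leg 3: desired track 263.4°; wind correction +2.0° → command heading 265.4°, groundspeed 103.0 kt
Leg 4: desired track 357.7°; wind correction -5.5° → command heading 352.2°, groundspeed 109.9 kt

Leg 1: heading=117.6°, groundspeed=124.6 kt
Leg 2: heading=52.2°, groundspeed=120.9 kt
Leg 3: heading=265.4°, groundspeed=103.0 kt
Leg 4: heading=352.2°, groundspeed=109.9 kt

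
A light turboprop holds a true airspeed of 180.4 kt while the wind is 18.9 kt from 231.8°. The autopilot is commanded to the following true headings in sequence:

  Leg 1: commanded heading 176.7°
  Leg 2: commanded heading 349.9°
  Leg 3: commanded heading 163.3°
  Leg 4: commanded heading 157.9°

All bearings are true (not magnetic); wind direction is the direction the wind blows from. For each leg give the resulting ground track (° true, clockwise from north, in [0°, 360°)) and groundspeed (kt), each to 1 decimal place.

Leg 1: track=171.5°, groundspeed=170.3 kt
Leg 2: track=354.9°, groundspeed=190.0 kt
Leg 3: track=157.5°, groundspeed=174.4 kt
Leg 4: track=152.0°, groundspeed=176.1 kt

Leg 1: heading 176.7°; drift -5.2° → track 171.5°, groundspeed 170.3 kt
Leg 2: heading 349.9°; drift +5.0° → track 354.9°, groundspeed 190.0 kt
Leg 3: heading 163.3°; drift -5.8° → track 157.5°, groundspeed 174.4 kt
Leg 4: heading 157.9°; drift -5.9° → track 152.0°, groundspeed 176.1 kt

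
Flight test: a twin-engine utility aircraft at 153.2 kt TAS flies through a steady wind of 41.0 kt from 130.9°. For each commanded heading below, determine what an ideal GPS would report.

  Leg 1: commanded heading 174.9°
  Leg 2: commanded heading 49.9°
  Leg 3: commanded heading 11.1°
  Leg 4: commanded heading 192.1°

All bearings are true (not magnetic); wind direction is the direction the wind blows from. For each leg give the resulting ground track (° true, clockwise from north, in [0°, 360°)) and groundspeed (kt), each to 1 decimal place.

Leg 1: track=187.9°, groundspeed=126.9 kt
Leg 2: track=34.5°, groundspeed=152.3 kt
Leg 3: track=359.5°, groundspeed=177.2 kt
Leg 4: track=207.2°, groundspeed=138.2 kt

Leg 1: heading 174.9°; drift +13.0° → track 187.9°, groundspeed 126.9 kt
Leg 2: heading 49.9°; drift -15.4° → track 34.5°, groundspeed 152.3 kt
Leg 3: heading 11.1°; drift -11.6° → track 359.5°, groundspeed 177.2 kt
Leg 4: heading 192.1°; drift +15.1° → track 207.2°, groundspeed 138.2 kt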